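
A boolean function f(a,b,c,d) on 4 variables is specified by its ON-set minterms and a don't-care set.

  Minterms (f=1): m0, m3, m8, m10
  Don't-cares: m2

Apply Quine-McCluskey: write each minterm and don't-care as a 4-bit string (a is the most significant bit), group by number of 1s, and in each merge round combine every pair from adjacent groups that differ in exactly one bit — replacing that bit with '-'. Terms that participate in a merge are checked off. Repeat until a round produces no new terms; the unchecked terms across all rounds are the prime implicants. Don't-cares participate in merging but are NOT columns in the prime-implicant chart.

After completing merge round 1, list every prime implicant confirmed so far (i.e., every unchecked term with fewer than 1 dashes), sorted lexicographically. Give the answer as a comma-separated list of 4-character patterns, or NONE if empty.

[col 0] 0000*, 0010*, 0011*, 1000*, 1010*
[col 1] -000*, -010*, 00-0*, 001-, 10-0*
[col 2] -0-0
Prime implicants: -0-0, 001-

NONE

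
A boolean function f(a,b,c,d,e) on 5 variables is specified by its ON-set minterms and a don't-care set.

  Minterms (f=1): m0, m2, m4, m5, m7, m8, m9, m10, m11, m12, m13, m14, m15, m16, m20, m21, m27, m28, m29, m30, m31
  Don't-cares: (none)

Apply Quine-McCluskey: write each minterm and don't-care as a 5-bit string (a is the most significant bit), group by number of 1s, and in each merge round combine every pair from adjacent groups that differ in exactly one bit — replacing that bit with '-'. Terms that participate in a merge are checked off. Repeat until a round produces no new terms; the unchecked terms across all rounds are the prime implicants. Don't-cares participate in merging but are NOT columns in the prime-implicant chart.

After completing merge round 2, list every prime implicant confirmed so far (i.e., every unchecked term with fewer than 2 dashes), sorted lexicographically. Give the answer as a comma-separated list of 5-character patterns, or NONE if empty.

[col 0] 00000*, 00010*, 00100*, 00101*, 00111*, 01000*, 01001*, 01010*, 01011*, 01100*, 01101*, 01110*, 01111*, 10000*, 10100*, 10101*, 11011*, 11100*, 11101*, 11110*, 11111*
[col 1] -0000*, -0100*, -0101*, -1011*, -1100*, -1101*, -1110*, -1111*, 0-000*, 0-010*, 0-100*, 0-101*, 0-111*, 00-00*, 000-0*, 001-1*, 0010-*, 01-00*, 01-01*, 01-10*, 01-11*, 010-0*, 010-1*, 0100-*, 0101-*, 011-0*, 011-1*, 0110-*, 0111-*, 1-100*, 1-101*, 10-00*, 1010-*, 11-11*, 111-0*, 111-1*, 1110-*, 1111-*
[col 2] --100*, --101*, -0-00, -010-*, -1-11, -11-0*, -11-1*, -110-*, -111-*, 0--00, 0-0-0, 0-1-1, 0-10-*, 01--0*, 01--1*, 01-0-*, 01-1-*, 010--*, 011--*, 1-10-*, 111--*
[col 3] --10-, -11--, 01---
Prime implicants: --10-, -0-00, -1-11, -11--, 0--00, 0-0-0, 0-1-1, 01---

NONE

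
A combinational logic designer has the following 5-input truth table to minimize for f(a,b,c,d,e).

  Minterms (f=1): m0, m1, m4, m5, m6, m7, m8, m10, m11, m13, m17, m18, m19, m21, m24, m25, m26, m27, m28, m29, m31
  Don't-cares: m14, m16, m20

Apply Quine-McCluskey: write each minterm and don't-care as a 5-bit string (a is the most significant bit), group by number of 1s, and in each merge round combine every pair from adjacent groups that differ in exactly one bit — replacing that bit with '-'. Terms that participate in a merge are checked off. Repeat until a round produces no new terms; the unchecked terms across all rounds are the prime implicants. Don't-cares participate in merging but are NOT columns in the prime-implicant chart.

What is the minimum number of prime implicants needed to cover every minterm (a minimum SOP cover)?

8

[col 0] 00000*, 00001*, 00100*, 00101*, 00110*, 00111*, 01000*, 01010*, 01011*, 01101*, 01110*, 10000*, 10001*, 10010*, 10011*, 10100*, 10101*, 11000*, 11001*, 11010*, 11011*, 11100*, 11101*, 11111*
[col 1] -0000*, -0001*, -0100*, -0101*, -1000*, -1010*, -1011*, -1101*, 0-000*, 0-101*, 0-110, 00-00*, 00-01*, 0000-*, 001-0*, 001-1*, 0010-*, 0011-*, 01-10, 010-0*, 0101-*, 1-000*, 1-001*, 1-010*, 1-011*, 1-100*, 1-101*, 10-00*, 10-01*, 100-0*, 100-1*, 1000-*, 1001-*, 1010-*, 11-00*, 11-01*, 11-11*, 110-0*, 110-1*, 1100-*, 1101-*, 111-1*, 1110-*
[col 2] --000, --101, -0-00*, -0-01*, -000-*, -010-*, -10-0, -101-, 00-0-*, 001--, 1--00*, 1--01*, 1-0-0*, 1-0-1*, 1-00-*, 1-01-*, 1-10-*, 10-0-*, 100--*, 11--1, 11-0-*, 110--*
[col 3] -0-0-, 1--0-, 1-0--
Prime implicants: --000, --101, -0-0-, -10-0, -101-, 0-110, 001--, 01-10, 1--0-, 1-0--, 11--1
PI chart (minterm → PIs covering it):
  0 | --000,-0-0-
  1 | -0-0-  (sole → essential)
  4 | -0-0-,001--
  5 | --101,-0-0-,001--
  6 | 0-110,001--
  7 | 001--  (sole → essential)
  8 | --000,-10-0
  10 | -10-0,-101-,01-10
  11 | -101-  (sole → essential)
  13 | --101  (sole → essential)
  17 | -0-0-,1--0-,1-0--
  18 | 1-0--  (sole → essential)
  19 | 1-0--  (sole → essential)
  21 | --101,-0-0-,1--0-
  24 | --000,-10-0,1--0-,1-0--
  25 | 1--0-,1-0--,11--1
  26 | -10-0,-101-,1-0--
  27 | -101-,1-0--,11--1
  28 | 1--0-  (sole → essential)
  29 | --101,1--0-,11--1
  31 | 11--1  (sole → essential)
Essential prime implicants: --101, -0-0-, -101-, 001--, 1--0-, 1-0--, 11--1
Petrick residual → --000
Minimum SOP uses 8 PIs: c'd'e' + cd'e + b'd' + bc'd + a'b'c + ad' + ac' + abe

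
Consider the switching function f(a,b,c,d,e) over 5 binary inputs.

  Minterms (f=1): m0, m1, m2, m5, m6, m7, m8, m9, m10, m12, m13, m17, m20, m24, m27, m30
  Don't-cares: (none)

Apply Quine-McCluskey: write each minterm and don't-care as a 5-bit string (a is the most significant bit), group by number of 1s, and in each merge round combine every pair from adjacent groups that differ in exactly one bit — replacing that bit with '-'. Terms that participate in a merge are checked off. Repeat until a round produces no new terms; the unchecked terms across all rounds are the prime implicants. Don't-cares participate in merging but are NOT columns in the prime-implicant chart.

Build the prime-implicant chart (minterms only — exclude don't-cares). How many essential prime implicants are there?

size-2^0 implicants → 00000(✓)  00001(✓)  00010(✓)  00101(✓)  00110(✓)  00111(✓)  01000(✓)  01001(✓)  01010(✓)  01100(✓)  01101(✓)  10001(✓)  10100  11000(✓)  11011  11110
size-2^1 implicants → -0001  -1000  0-000(✓)  0-001(✓)  0-010(✓)  0-101(✓)  00-01(✓)  00-10  000-0(✓)  0000-(✓)  001-1  0011-  01-00(✓)  01-01(✓)  010-0(✓)  0100-(✓)  0110-(✓)
size-2^2 implicants → 0--01  0-0-0  0-00-  01-0-
Unchecked terms (primes): -0001, -1000, 0--01, 0-0-0, 0-00-, 00-10, 001-1, 0011-, 01-0-, 10100, 11011, 11110
Minterm coverage:
  m0 ⊆ 0-0-0,0-00-
  m1 ⊆ -0001,0--01,0-00-
  m2 ⊆ 0-0-0,00-10
  m5 ⊆ 0--01,001-1
  m6 ⊆ 00-10,0011-
  m7 ⊆ 001-1,0011-
  m8 ⊆ -1000,0-0-0,0-00-,01-0-
  m9 ⊆ 0--01,0-00-,01-0-
  m10 ⊆ 0-0-0 [E]
  m12 ⊆ 01-0- [E]
  m13 ⊆ 0--01,01-0-
  m17 ⊆ -0001 [E]
  m20 ⊆ 10100 [E]
  m24 ⊆ -1000 [E]
  m27 ⊆ 11011 [E]
  m30 ⊆ 11110 [E]
E = {-0001, -1000, 0-0-0, 01-0-, 10100, 11011, 11110}

7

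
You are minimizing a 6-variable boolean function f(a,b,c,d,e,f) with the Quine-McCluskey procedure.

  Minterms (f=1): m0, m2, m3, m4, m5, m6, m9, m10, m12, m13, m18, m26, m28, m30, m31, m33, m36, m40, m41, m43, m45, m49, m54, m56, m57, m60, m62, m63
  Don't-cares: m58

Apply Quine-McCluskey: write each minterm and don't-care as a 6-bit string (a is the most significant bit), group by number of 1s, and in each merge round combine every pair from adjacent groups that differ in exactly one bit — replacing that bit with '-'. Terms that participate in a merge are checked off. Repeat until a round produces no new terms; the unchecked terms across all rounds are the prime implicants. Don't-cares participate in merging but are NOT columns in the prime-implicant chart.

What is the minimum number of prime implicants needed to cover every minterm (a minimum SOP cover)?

12

size-2^0 implicants → 000000(✓)  000010(✓)  000011(✓)  000100(✓)  000101(✓)  000110(✓)  001001(✓)  001010(✓)  001100(✓)  001101(✓)  010010(✓)  011010(✓)  011100(✓)  011110(✓)  011111(✓)  100001(✓)  100100(✓)  101000(✓)  101001(✓)  101011(✓)  101101(✓)  110001(✓)  110110(✓)  111000(✓)  111001(✓)  111010(✓)  111100(✓)  111110(✓)  111111(✓)
size-2^1 implicants → -00100  -01001(✓)  -01101(✓)  -11010(✓)  -11100(✓)  -11110(✓)  -11111(✓)  0-0010(✓)  0-1010(✓)  0-1100  00-010(✓)  00-100(✓)  00-101(✓)  000-00(✓)  000-10(✓)  0000-0(✓)  00001-  0001-0(✓)  00010-(✓)  001-01(✓)  00110-(✓)  01-010(✓)  011-10(✓)  0111-0(✓)  01111-(✓)  1-0001(✓)  1-1000(✓)  1-1001(✓)  10-001(✓)  101-01(✓)  1010-1  10100-(✓)  11-001(✓)  11-110  111-00(✓)  111-10(✓)  1110-0(✓)  11100-(✓)  1111-0(✓)  11111-(✓)
size-2^2 implicants → -01-01  -11-10  -111-0  -1111-  0--010  00-10-  000--0  1--001  1-100-  111--0
Unchecked terms (primes): -00100, -01-01, -11-10, -111-0, -1111-, 0--010, 0-1100, 00-10-, 000--0, 00001-, 1--001, 1-100-, 1010-1, 11-110, 111--0
Minterm coverage:
  m0 ⊆ 000--0 [E]
  m2 ⊆ 0--010,000--0,00001-
  m3 ⊆ 00001- [E]
  m4 ⊆ -00100,00-10-,000--0
  m5 ⊆ 00-10- [E]
  m6 ⊆ 000--0 [E]
  m9 ⊆ -01-01 [E]
  m10 ⊆ 0--010 [E]
  m12 ⊆ 0-1100,00-10-
  m13 ⊆ -01-01,00-10-
  m18 ⊆ 0--010 [E]
  m26 ⊆ -11-10,0--010
  m28 ⊆ -111-0,0-1100
  m30 ⊆ -11-10,-111-0,-1111-
  m31 ⊆ -1111- [E]
  m33 ⊆ 1--001 [E]
  m36 ⊆ -00100 [E]
  m40 ⊆ 1-100- [E]
  m41 ⊆ -01-01,1--001,1-100-,1010-1
  m43 ⊆ 1010-1 [E]
  m45 ⊆ -01-01 [E]
  m49 ⊆ 1--001 [E]
  m54 ⊆ 11-110 [E]
  m56 ⊆ 1-100-,111--0
  m57 ⊆ 1--001,1-100-
  m60 ⊆ -111-0,111--0
  m62 ⊆ -11-10,-111-0,-1111-,11-110,111--0
  m63 ⊆ -1111- [E]
E = {-00100, -01-01, -1111-, 0--010, 00-10-, 000--0, 00001-, 1--001, 1-100-, 1010-1, 11-110}
Petrick residual → -111-0
Cover = b'c'de'f' + b'ce'f + bcdf' + bcde + a'd'ef' + a'b'de' + a'b'c'f' + a'b'c'd'e + ad'e'f + acd'e' + ab'cd'f + abdef'  |cover|=12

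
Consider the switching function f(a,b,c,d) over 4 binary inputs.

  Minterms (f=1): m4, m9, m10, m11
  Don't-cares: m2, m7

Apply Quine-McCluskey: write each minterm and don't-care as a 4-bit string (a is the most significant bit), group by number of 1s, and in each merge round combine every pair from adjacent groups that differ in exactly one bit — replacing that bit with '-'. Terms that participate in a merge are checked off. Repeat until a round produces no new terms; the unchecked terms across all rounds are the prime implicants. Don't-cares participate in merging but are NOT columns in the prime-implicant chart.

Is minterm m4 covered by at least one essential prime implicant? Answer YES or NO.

YES

Round 0: 0010✓ 0100 0111 1001✓ 1010✓ 1011✓
Round 1: -010 10-1 101-
PIs = {-010, 0100, 0111, 10-1, 101-}
Coverage chart:
  m4: 0100 ←essential
  m9: 10-1 ←essential
  m10: -010,101-
  m11: 10-1,101-
Essential: 0100, 10-1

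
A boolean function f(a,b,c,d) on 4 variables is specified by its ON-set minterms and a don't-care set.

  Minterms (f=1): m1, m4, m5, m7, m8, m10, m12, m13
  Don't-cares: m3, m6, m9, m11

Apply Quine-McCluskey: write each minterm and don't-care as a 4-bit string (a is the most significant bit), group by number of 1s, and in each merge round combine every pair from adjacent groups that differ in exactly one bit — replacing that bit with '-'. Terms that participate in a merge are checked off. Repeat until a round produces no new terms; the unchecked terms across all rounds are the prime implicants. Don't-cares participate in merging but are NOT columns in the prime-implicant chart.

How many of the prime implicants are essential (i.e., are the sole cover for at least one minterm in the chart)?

[col 0] 0001*, 0011*, 0100*, 0101*, 0110*, 0111*, 1000*, 1001*, 1010*, 1011*, 1100*, 1101*
[col 1] -001*, -011*, -100*, -101*, 0-01*, 0-11*, 00-1*, 01-0*, 01-1*, 010-*, 011-*, 1-00*, 1-01*, 10-0*, 10-1*, 100-*, 101-*, 110-*
[col 2] --01, -0-1, -10-, 0--1, 01--, 1-0-, 10--
Prime implicants: --01, -0-1, -10-, 0--1, 01--, 1-0-, 10--
PI chart (minterm → PIs covering it):
  1 | --01,-0-1,0--1
  4 | -10-,01--
  5 | --01,-10-,0--1,01--
  7 | 0--1,01--
  8 | 1-0-,10--
  10 | 10--  (sole → essential)
  12 | -10-,1-0-
  13 | --01,-10-,1-0-
Essential prime implicants: 10--

1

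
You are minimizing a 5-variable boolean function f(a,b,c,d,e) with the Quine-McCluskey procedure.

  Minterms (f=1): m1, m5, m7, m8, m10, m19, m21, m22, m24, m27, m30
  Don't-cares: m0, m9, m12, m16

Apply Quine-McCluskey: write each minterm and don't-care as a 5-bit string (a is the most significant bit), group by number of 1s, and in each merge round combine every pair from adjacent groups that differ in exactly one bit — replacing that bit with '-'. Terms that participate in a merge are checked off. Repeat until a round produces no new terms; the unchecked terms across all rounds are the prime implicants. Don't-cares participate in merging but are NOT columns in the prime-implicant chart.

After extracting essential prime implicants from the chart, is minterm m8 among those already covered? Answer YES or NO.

Round 0: 00000✓ 00001✓ 00101✓ 00111✓ 01000✓ 01001✓ 01010✓ 01100✓ 10000✓ 10011✓ 10101✓ 10110✓ 11000✓ 11011✓ 11110✓
Round 1: -0000✓ -0101 -1000✓ 0-000✓ 0-001✓ 00-01 0000-✓ 001-1 01-00 010-0 0100-✓ 1-000✓ 1-011 1-110
Round 2: --000 0-00-
PIs = {--000, -0101, 0-00-, 00-01, 001-1, 01-00, 010-0, 1-011, 1-110}
Coverage chart:
  m1: 0-00-,00-01
  m5: -0101,00-01,001-1
  m7: 001-1 ←essential
  m8: --000,0-00-,01-00,010-0
  m10: 010-0 ←essential
  m19: 1-011 ←essential
  m21: -0101 ←essential
  m22: 1-110 ←essential
  m24: --000 ←essential
  m27: 1-011 ←essential
  m30: 1-110 ←essential
Essential: --000, -0101, 001-1, 010-0, 1-011, 1-110

YES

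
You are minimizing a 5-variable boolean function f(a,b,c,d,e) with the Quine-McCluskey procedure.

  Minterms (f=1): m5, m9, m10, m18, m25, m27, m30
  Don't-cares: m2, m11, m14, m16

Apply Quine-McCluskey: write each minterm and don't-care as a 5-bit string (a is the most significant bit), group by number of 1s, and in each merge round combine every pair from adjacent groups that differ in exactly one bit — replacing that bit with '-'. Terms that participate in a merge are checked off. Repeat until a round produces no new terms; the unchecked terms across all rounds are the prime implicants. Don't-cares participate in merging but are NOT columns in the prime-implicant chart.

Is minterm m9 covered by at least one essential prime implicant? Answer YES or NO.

size-2^0 implicants → 00010(✓)  00101  01001(✓)  01010(✓)  01011(✓)  01110(✓)  10000(✓)  10010(✓)  11001(✓)  11011(✓)  11110(✓)
size-2^1 implicants → -0010  -1001(✓)  -1011(✓)  -1110  0-010  01-10  010-1(✓)  0101-  100-0  110-1(✓)
size-2^2 implicants → -10-1
Unchecked terms (primes): -0010, -10-1, -1110, 0-010, 00101, 01-10, 0101-, 100-0
Minterm coverage:
  m5 ⊆ 00101 [E]
  m9 ⊆ -10-1 [E]
  m10 ⊆ 0-010,01-10,0101-
  m18 ⊆ -0010,100-0
  m25 ⊆ -10-1 [E]
  m27 ⊆ -10-1 [E]
  m30 ⊆ -1110 [E]
E = {-10-1, -1110, 00101}

YES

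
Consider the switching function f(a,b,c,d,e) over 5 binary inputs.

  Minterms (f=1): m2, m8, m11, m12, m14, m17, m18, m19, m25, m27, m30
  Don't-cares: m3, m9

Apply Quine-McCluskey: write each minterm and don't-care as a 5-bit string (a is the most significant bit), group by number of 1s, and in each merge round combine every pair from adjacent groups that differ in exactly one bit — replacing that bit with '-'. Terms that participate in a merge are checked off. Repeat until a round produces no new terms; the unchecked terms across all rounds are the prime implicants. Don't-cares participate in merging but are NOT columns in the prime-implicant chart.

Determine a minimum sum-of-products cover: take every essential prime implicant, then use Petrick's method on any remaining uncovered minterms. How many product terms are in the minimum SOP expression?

Round 0: 00010✓ 00011✓ 01000✓ 01001✓ 01011✓ 01100✓ 01110✓ 10001✓ 10010✓ 10011✓ 11001✓ 11011✓ 11110✓
Round 1: -0010✓ -0011✓ -1001✓ -1011✓ -1110 0-011✓ 0001-✓ 01-00 010-1✓ 0100- 011-0 1-001✓ 1-011✓ 100-1✓ 1001-✓ 110-1✓
Round 2: --011 -001- -10-1 1-0-1
PIs = {--011, -001-, -10-1, -1110, 01-00, 0100-, 011-0, 1-0-1}
Coverage chart:
  m2: -001- ←essential
  m8: 01-00,0100-
  m11: --011,-10-1
  m12: 01-00,011-0
  m14: -1110,011-0
  m17: 1-0-1 ←essential
  m18: -001- ←essential
  m19: --011,-001-,1-0-1
  m25: -10-1,1-0-1
  m27: --011,-10-1,1-0-1
  m30: -1110 ←essential
Essential: -001-, -1110, 1-0-1
Petrick residual → --011, 01-00
Min cover (5 terms): c'de + b'c'd + bcde' + a'bd'e' + ac'e

5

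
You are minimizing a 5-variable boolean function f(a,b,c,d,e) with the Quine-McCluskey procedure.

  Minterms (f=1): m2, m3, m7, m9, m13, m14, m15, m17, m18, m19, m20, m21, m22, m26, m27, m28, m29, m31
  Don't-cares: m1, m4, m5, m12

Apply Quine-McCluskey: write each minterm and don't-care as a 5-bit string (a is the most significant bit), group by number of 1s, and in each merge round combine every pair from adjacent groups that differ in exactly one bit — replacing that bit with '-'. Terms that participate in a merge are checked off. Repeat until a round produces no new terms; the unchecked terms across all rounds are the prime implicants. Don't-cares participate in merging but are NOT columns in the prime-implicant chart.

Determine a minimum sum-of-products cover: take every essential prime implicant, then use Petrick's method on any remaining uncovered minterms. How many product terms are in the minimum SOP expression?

[col 0] 00001*, 00010*, 00011*, 00100*, 00101*, 00111*, 01001*, 01100*, 01101*, 01110*, 01111*, 10001*, 10010*, 10011*, 10100*, 10101*, 10110*, 11010*, 11011*, 11100*, 11101*, 11111*
[col 1] -0001*, -0010*, -0011*, -0100*, -0101*, -1100*, -1101*, -1111*, 0-001*, 0-100*, 0-101*, 0-111*, 00-01*, 00-11*, 000-1*, 0001-*, 001-1*, 0010-*, 01-01*, 011-0*, 011-1*, 0110-*, 0111-*, 1-010*, 1-011*, 1-100*, 1-101*, 10-01*, 10-10, 100-1*, 1001-*, 101-0, 1010-*, 11-11, 1101-*, 111-1*, 1110-*
[col 2] --100*, --101*, -0-01, -00-1, -001-, -010-*, -11-1, -110-*, 0--01, 0-1-1, 0-10-*, 00--1, 011--, 1-01-, 1-10-*
[col 3] --10-
Prime implicants: --10-, -0-01, -00-1, -001-, -11-1, 0--01, 0-1-1, 00--1, 011--, 1-01-, 10-10, 101-0, 11-11
PI chart (minterm → PIs covering it):
  2 | -001-  (sole → essential)
  3 | -00-1,-001-,00--1
  7 | 0-1-1,00--1
  9 | 0--01  (sole → essential)
  13 | --10-,-11-1,0--01,0-1-1,011--
  14 | 011--  (sole → essential)
  15 | -11-1,0-1-1,011--
  17 | -0-01,-00-1
  18 | -001-,1-01-,10-10
  19 | -00-1,-001-,1-01-
  20 | --10-,101-0
  21 | --10-,-0-01
  22 | 10-10,101-0
  26 | 1-01-  (sole → essential)
  27 | 1-01-,11-11
  28 | --10-  (sole → essential)
  29 | --10-,-11-1
  31 | -11-1,11-11
Essential prime implicants: --10-, -001-, 0--01, 011--, 1-01-
Petrick residual → -0-01, -11-1, 0-1-1, 10-10
Minimum SOP uses 9 PIs: cd' + b'd'e + b'c'd + bce + a'd'e + a'ce + a'bc + ac'd + ab'de'

9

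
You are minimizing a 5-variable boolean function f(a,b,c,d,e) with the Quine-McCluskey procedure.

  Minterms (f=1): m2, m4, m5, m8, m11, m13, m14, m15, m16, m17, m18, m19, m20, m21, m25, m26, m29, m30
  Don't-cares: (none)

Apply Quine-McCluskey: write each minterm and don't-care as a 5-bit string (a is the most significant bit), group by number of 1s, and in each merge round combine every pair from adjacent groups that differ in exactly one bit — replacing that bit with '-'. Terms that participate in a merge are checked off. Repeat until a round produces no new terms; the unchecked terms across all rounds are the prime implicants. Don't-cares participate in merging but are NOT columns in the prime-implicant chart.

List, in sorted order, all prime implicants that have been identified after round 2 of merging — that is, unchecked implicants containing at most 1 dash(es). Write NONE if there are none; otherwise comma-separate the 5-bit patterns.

[col 0] 00010*, 00100*, 00101*, 01000, 01011*, 01101*, 01110*, 01111*, 10000*, 10001*, 10010*, 10011*, 10100*, 10101*, 11001*, 11010*, 11101*, 11110*
[col 1] -0010, -0100*, -0101*, -1101*, -1110, 0-101*, 0010-*, 01-11, 011-1, 0111-, 1-001*, 1-010, 1-101*, 10-00*, 10-01*, 100-0*, 100-1*, 1000-*, 1001-*, 1010-*, 11-01*, 11-10
[col 2] --101, -010-, 1--01, 10-0-, 100--
Prime implicants: --101, -0010, -010-, -1110, 01-11, 01000, 011-1, 0111-, 1--01, 1-010, 10-0-, 100--, 11-10

-0010, -1110, 01-11, 01000, 011-1, 0111-, 1-010, 11-10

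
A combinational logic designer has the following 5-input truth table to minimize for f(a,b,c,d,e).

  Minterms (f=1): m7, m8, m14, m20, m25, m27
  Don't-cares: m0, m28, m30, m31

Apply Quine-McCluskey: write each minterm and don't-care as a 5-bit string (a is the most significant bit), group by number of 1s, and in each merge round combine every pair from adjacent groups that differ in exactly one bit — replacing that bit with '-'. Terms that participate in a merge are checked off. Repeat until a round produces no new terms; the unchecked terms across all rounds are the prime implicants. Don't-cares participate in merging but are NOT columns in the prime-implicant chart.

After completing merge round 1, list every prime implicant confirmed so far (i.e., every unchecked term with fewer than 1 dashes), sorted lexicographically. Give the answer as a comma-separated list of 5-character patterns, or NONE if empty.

00111

Round 0: 00000✓ 00111 01000✓ 01110✓ 10100✓ 11001✓ 11011✓ 11100✓ 11110✓ 11111✓
Round 1: -1110 0-000 1-100 11-11 110-1 111-0 1111-
PIs = {-1110, 0-000, 00111, 1-100, 11-11, 110-1, 111-0, 1111-}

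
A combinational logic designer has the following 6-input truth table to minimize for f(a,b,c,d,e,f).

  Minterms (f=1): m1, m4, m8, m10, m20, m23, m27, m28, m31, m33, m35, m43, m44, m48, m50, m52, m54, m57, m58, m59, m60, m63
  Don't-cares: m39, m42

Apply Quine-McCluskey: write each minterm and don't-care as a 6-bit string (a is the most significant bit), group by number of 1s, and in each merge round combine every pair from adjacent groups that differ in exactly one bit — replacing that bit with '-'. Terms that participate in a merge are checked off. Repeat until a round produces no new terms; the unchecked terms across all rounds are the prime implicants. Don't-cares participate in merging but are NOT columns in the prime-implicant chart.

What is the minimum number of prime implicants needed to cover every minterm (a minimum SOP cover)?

size-2^0 implicants → 000001(✓)  000100(✓)  001000(✓)  001010(✓)  010100(✓)  010111(✓)  011011(✓)  011100(✓)  011111(✓)  100001(✓)  100011(✓)  100111(✓)  101010(✓)  101011(✓)  101100(✓)  110000(✓)  110010(✓)  110100(✓)  110110(✓)  111001(✓)  111010(✓)  111011(✓)  111100(✓)  111111(✓)
size-2^1 implicants → -00001  -01010  -10100(✓)  -11011(✓)  -11100(✓)  -11111(✓)  0-0100  0010-0  01-100(✓)  01-111  011-11(✓)  1-1010(✓)  1-1011(✓)  1-1100  10-011  100-11  1000-1  10101-(✓)  11-010  11-100(✓)  110-00(✓)  110-10(✓)  1100-0(✓)  1101-0(✓)  111-11(✓)  1110-1  11101-(✓)
size-2^2 implicants → -1-100  -11-11  1-101-  110--0
Unchecked terms (primes): -00001, -01010, -1-100, -11-11, 0-0100, 0010-0, 01-111, 1-101-, 1-1100, 10-011, 100-11, 1000-1, 11-010, 110--0, 1110-1
Minterm coverage:
  m1 ⊆ -00001 [E]
  m4 ⊆ 0-0100 [E]
  m8 ⊆ 0010-0 [E]
  m10 ⊆ -01010,0010-0
  m20 ⊆ -1-100,0-0100
  m23 ⊆ 01-111 [E]
  m27 ⊆ -11-11 [E]
  m28 ⊆ -1-100 [E]
  m31 ⊆ -11-11,01-111
  m33 ⊆ -00001,1000-1
  m35 ⊆ 10-011,100-11,1000-1
  m43 ⊆ 1-101-,10-011
  m44 ⊆ 1-1100 [E]
  m48 ⊆ 110--0 [E]
  m50 ⊆ 11-010,110--0
  m52 ⊆ -1-100,110--0
  m54 ⊆ 110--0 [E]
  m57 ⊆ 1110-1 [E]
  m58 ⊆ 1-101-,11-010
  m59 ⊆ -11-11,1-101-,1110-1
  m60 ⊆ -1-100,1-1100
  m63 ⊆ -11-11 [E]
E = {-00001, -1-100, -11-11, 0-0100, 0010-0, 01-111, 1-1100, 110--0, 1110-1}
Petrick residual → 1-101-, 10-011
Cover = b'c'd'e'f + bde'f' + bcef + a'c'de'f' + a'b'cd'f' + a'bdef + acd'e + acde'f' + ab'd'ef + abc'f' + abcd'f  |cover|=11

11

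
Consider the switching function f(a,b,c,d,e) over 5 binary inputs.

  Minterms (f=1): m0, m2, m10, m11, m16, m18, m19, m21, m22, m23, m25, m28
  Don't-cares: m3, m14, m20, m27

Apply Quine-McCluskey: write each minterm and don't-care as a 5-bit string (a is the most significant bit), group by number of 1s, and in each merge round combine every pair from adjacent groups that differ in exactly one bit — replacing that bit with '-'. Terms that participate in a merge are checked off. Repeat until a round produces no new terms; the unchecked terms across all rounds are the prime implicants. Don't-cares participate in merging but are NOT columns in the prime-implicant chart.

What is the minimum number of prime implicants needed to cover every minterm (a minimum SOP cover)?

6

Round 0: 00000✓ 00010✓ 00011✓ 01010✓ 01011✓ 01110✓ 10000✓ 10010✓ 10011✓ 10100✓ 10101✓ 10110✓ 10111✓ 11001✓ 11011✓ 11100✓
Round 1: -0000✓ -0010✓ -0011✓ -1011✓ 0-010✓ 0-011✓ 000-0✓ 0001-✓ 01-10 0101-✓ 1-011✓ 1-100 10-00✓ 10-10✓ 10-11✓ 100-0✓ 1001-✓ 101-0✓ 101-1✓ 1010-✓ 1011-✓ 110-1
Round 2: --011 -00-0 -001- 0-01- 10--0 10-1- 101--
PIs = {--011, -00-0, -001-, 0-01-, 01-10, 1-100, 10--0, 10-1-, 101--, 110-1}
Coverage chart:
  m0: -00-0 ←essential
  m2: -00-0,-001-,0-01-
  m10: 0-01-,01-10
  m11: --011,0-01-
  m16: -00-0,10--0
  m18: -00-0,-001-,10--0,10-1-
  m19: --011,-001-,10-1-
  m21: 101-- ←essential
  m22: 10--0,10-1-,101--
  m23: 10-1-,101--
  m25: 110-1 ←essential
  m28: 1-100 ←essential
Essential: -00-0, 1-100, 101--, 110-1
Petrick residual → --011, 0-01-
Min cover (6 terms): c'de + b'c'e' + a'c'd + acd'e' + ab'c + abc'e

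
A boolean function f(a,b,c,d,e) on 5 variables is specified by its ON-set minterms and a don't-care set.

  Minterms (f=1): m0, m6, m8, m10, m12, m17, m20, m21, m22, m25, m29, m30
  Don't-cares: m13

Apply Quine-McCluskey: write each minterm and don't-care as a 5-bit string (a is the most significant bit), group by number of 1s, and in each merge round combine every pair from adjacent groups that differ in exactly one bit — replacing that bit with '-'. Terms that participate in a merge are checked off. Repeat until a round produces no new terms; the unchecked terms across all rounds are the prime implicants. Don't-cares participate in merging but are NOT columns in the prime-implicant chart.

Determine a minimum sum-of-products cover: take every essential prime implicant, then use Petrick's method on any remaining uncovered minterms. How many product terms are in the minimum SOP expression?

7

Round 0: 00000✓ 00110✓ 01000✓ 01010✓ 01100✓ 01101✓ 10001✓ 10100✓ 10101✓ 10110✓ 11001✓ 11101✓ 11110✓
Round 1: -0110 -1101 0-000 01-00 010-0 0110- 1-001✓ 1-101✓ 1-110 10-01✓ 101-0 1010- 11-01✓
Round 2: 1--01
PIs = {-0110, -1101, 0-000, 01-00, 010-0, 0110-, 1--01, 1-110, 101-0, 1010-}
Coverage chart:
  m0: 0-000 ←essential
  m6: -0110 ←essential
  m8: 0-000,01-00,010-0
  m10: 010-0 ←essential
  m12: 01-00,0110-
  m17: 1--01 ←essential
  m20: 101-0,1010-
  m21: 1--01,1010-
  m22: -0110,1-110,101-0
  m25: 1--01 ←essential
  m29: -1101,1--01
  m30: 1-110 ←essential
Essential: -0110, 0-000, 010-0, 1--01, 1-110
Petrick residual → 01-00, 101-0
Min cover (7 terms): b'cde' + a'c'd'e' + a'bd'e' + a'bc'e' + ad'e + acde' + ab'ce'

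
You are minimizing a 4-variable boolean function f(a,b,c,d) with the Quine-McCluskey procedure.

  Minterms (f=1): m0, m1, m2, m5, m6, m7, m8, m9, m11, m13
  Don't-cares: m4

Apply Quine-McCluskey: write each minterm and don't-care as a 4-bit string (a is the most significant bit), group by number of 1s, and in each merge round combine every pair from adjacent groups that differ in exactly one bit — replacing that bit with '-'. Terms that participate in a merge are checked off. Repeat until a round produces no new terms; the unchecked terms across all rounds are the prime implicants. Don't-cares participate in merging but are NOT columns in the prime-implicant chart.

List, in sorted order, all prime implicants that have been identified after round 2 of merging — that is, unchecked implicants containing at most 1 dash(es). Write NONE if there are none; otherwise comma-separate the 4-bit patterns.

size-2^0 implicants → 0000(✓)  0001(✓)  0010(✓)  0100(✓)  0101(✓)  0110(✓)  0111(✓)  1000(✓)  1001(✓)  1011(✓)  1101(✓)
size-2^1 implicants → -000(✓)  -001(✓)  -101(✓)  0-00(✓)  0-01(✓)  0-10(✓)  00-0(✓)  000-(✓)  01-0(✓)  01-1(✓)  010-(✓)  011-(✓)  1-01(✓)  10-1  100-(✓)
size-2^2 implicants → --01  -00-  0--0  0-0-  01--
Unchecked terms (primes): --01, -00-, 0--0, 0-0-, 01--, 10-1

10-1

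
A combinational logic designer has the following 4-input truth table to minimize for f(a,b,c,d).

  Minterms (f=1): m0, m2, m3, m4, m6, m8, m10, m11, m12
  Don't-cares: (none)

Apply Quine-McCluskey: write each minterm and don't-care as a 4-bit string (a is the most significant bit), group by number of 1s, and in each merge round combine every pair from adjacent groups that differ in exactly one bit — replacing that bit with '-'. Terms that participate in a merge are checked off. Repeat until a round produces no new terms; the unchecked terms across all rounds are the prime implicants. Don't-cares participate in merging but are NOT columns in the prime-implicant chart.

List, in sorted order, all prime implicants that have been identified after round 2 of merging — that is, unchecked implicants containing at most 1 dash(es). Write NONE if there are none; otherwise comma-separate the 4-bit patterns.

NONE

size-2^0 implicants → 0000(✓)  0010(✓)  0011(✓)  0100(✓)  0110(✓)  1000(✓)  1010(✓)  1011(✓)  1100(✓)
size-2^1 implicants → -000(✓)  -010(✓)  -011(✓)  -100(✓)  0-00(✓)  0-10(✓)  00-0(✓)  001-(✓)  01-0(✓)  1-00(✓)  10-0(✓)  101-(✓)
size-2^2 implicants → --00  -0-0  -01-  0--0
Unchecked terms (primes): --00, -0-0, -01-, 0--0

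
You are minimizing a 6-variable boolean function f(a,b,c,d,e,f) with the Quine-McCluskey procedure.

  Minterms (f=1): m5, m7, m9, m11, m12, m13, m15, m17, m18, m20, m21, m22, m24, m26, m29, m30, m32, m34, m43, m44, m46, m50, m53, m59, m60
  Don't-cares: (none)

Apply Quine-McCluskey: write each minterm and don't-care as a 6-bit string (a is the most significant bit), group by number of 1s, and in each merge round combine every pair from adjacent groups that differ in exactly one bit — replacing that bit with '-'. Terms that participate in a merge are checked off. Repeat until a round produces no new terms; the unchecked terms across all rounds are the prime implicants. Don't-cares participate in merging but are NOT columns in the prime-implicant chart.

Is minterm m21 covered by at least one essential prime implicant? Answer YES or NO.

[col 0] 000101*, 000111*, 001001*, 001011*, 001100*, 001101*, 001111*, 010001*, 010010*, 010100*, 010101*, 010110*, 011000*, 011010*, 011101*, 011110*, 100000*, 100010*, 101011*, 101100*, 101110*, 110010*, 110101*, 111011*, 111100*
[col 1] -01011, -01100, -10010, -10101, 0-0101*, 0-1101*, 00-101*, 00-111*, 0001-1*, 001-01*, 001-11*, 0010-1*, 0011-1*, 00110-, 01-010*, 01-101*, 01-110*, 010-01, 010-10*, 0101-0, 01010-, 011-10*, 0110-0, 1-0010, 1-1011, 1-1100, 1000-0, 1011-0
[col 2] 0--101, 00-1-1, 001--1, 01--10
Prime implicants: -01011, -01100, -10010, -10101, 0--101, 00-1-1, 001--1, 00110-, 01--10, 010-01, 0101-0, 01010-, 0110-0, 1-0010, 1-1011, 1-1100, 1000-0, 1011-0
PI chart (minterm → PIs covering it):
  5 | 0--101,00-1-1
  7 | 00-1-1  (sole → essential)
  9 | 001--1  (sole → essential)
  11 | -01011,001--1
  12 | -01100,00110-
  13 | 0--101,00-1-1,001--1,00110-
  15 | 00-1-1,001--1
  17 | 010-01  (sole → essential)
  18 | -10010,01--10
  20 | 0101-0,01010-
  21 | -10101,0--101,010-01,01010-
  22 | 01--10,0101-0
  24 | 0110-0  (sole → essential)
  26 | 01--10,0110-0
  29 | 0--101  (sole → essential)
  30 | 01--10  (sole → essential)
  32 | 1000-0  (sole → essential)
  34 | 1-0010,1000-0
  43 | -01011,1-1011
  44 | -01100,1-1100,1011-0
  46 | 1011-0  (sole → essential)
  50 | -10010,1-0010
  53 | -10101  (sole → essential)
  59 | 1-1011  (sole → essential)
  60 | 1-1100  (sole → essential)
Essential prime implicants: -10101, 0--101, 00-1-1, 001--1, 01--10, 010-01, 0110-0, 1-1011, 1-1100, 1000-0, 1011-0

YES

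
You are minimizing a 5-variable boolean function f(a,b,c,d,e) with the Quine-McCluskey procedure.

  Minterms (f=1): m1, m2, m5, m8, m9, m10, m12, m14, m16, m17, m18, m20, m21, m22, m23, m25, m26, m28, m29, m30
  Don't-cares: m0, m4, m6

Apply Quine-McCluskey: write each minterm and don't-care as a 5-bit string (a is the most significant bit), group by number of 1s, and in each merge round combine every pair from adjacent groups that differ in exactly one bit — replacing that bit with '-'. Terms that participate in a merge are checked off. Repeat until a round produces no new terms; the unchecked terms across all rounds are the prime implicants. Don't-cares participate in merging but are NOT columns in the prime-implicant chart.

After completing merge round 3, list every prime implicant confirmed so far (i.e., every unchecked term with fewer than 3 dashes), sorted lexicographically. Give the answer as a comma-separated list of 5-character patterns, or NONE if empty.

[col 0] 00000*, 00001*, 00010*, 00100*, 00101*, 00110*, 01000*, 01001*, 01010*, 01100*, 01110*, 10000*, 10001*, 10010*, 10100*, 10101*, 10110*, 10111*, 11001*, 11010*, 11100*, 11101*, 11110*
[col 1] -0000*, -0001*, -0010*, -0100*, -0101*, -0110*, -1001*, -1010*, -1100*, -1110*, 0-000*, 0-001*, 0-010*, 0-100*, 0-110*, 00-00*, 00-01*, 00-10*, 000-0*, 0000-*, 001-0*, 0010-*, 01-00*, 01-10*, 010-0*, 0100-*, 011-0*, 1-001*, 1-010*, 1-100*, 1-101*, 1-110*, 10-00*, 10-01*, 10-10*, 100-0*, 1000-*, 101-0*, 101-1*, 1010-*, 1011-*, 11-01*, 11-10*, 111-0*, 1110-*
[col 2] --001, --010*, --100*, --110*, -0-00*, -0-01*, -0-10*, -00-0*, -000-*, -01-0*, -010-*, -1-10*, -11-0*, 0--00*, 0--10*, 0-0-0*, 0-00-, 0-1-0*, 00--0*, 00-0-*, 01--0*, 1--01, 1--10*, 1-1-0*, 1-10-, 10--0*, 10-0-*, 101--
[col 3] ---10, --1-0, -0--0, -0-0-, 0---0
Prime implicants: ---10, --001, --1-0, -0--0, -0-0-, 0---0, 0-00-, 1--01, 1-10-, 101--

--001, 0-00-, 1--01, 1-10-, 101--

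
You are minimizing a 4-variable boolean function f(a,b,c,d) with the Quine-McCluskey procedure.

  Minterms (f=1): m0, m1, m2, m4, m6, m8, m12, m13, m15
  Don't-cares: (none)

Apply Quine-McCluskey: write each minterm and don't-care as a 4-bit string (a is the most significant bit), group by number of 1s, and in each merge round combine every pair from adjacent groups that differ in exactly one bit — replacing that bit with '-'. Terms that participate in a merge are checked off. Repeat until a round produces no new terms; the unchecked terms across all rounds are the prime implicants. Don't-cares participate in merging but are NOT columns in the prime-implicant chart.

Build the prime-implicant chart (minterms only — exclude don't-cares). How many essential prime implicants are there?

Round 0: 0000✓ 0001✓ 0010✓ 0100✓ 0110✓ 1000✓ 1100✓ 1101✓ 1111✓
Round 1: -000✓ -100✓ 0-00✓ 0-10✓ 00-0✓ 000- 01-0✓ 1-00✓ 11-1 110-
Round 2: --00 0--0
PIs = {--00, 0--0, 000-, 11-1, 110-}
Coverage chart:
  m0: --00,0--0,000-
  m1: 000- ←essential
  m2: 0--0 ←essential
  m4: --00,0--0
  m6: 0--0 ←essential
  m8: --00 ←essential
  m12: --00,110-
  m13: 11-1,110-
  m15: 11-1 ←essential
Essential: --00, 0--0, 000-, 11-1

4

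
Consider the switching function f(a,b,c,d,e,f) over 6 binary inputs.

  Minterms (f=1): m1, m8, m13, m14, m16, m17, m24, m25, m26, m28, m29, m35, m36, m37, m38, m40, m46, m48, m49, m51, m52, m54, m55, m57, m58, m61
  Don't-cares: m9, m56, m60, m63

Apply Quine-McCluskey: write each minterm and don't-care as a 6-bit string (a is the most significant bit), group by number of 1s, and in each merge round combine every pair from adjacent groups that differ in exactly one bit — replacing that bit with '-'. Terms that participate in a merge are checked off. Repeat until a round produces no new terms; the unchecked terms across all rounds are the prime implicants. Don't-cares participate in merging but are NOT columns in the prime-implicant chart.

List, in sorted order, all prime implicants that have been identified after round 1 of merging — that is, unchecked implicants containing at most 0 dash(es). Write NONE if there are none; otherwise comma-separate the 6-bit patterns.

[col 0] 000001*, 001000*, 001001*, 001101*, 001110*, 010000*, 010001*, 011000*, 011001*, 011010*, 011100*, 011101*, 100011*, 100100*, 100101*, 100110*, 101000*, 101110*, 110000*, 110001*, 110011*, 110100*, 110110*, 110111*, 111000*, 111001*, 111010*, 111100*, 111101*, 111111*
[col 1] -01000*, -01110, -10000*, -10001*, -11000*, -11001*, -11010*, -11100*, -11101*, 0-0001*, 0-1000*, 0-1001*, 0-1101*, 00-001*, 001-01*, 00100-*, 01-000*, 01-001*, 01000-*, 011-00*, 011-01*, 0110-0*, 01100-*, 01110-*, 1-0011, 1-0100*, 1-0110*, 1-1000*, 10-110, 1001-0*, 10010-, 11-000*, 11-001*, 11-100*, 11-111, 110-00*, 110-11, 1100-1, 11000-*, 1101-0*, 11011-, 111-00*, 111-01*, 1110-0*, 11100-*, 1111-1, 11110-*
[col 2] --1000, -1-000*, -1-001*, -1000-*, -11-00*, -11-01*, -110-0, -1100-*, -1110-*, 0--001, 0-1-01, 0-100-, 01-00-*, 011-0-*, 1-01-0, 11--00, 11-00-*, 111-0-*
[col 3] -1-00-, -11-0-
Prime implicants: --1000, -01110, -1-00-, -11-0-, -110-0, 0--001, 0-1-01, 0-100-, 1-0011, 1-01-0, 10-110, 10010-, 11--00, 11-111, 110-11, 1100-1, 11011-, 1111-1

NONE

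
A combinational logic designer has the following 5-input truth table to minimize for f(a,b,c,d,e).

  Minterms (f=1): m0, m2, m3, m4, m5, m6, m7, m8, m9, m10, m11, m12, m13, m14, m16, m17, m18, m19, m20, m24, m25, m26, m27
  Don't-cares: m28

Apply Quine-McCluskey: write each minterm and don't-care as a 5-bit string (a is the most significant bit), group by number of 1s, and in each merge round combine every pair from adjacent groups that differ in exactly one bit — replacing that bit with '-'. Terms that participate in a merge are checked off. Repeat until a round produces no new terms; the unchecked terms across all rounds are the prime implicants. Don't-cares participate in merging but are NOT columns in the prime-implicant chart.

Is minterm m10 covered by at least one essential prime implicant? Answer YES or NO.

size-2^0 implicants → 00000(✓)  00010(✓)  00011(✓)  00100(✓)  00101(✓)  00110(✓)  00111(✓)  01000(✓)  01001(✓)  01010(✓)  01011(✓)  01100(✓)  01101(✓)  01110(✓)  10000(✓)  10001(✓)  10010(✓)  10011(✓)  10100(✓)  11000(✓)  11001(✓)  11010(✓)  11011(✓)  11100(✓)
size-2^1 implicants → -0000(✓)  -0010(✓)  -0011(✓)  -0100(✓)  -1000(✓)  -1001(✓)  -1010(✓)  -1011(✓)  -1100(✓)  0-000(✓)  0-010(✓)  0-011(✓)  0-100(✓)  0-101(✓)  0-110(✓)  00-00(✓)  00-10(✓)  00-11(✓)  000-0(✓)  0001-(✓)  001-0(✓)  001-1(✓)  0010-(✓)  0011-(✓)  01-00(✓)  01-01(✓)  01-10(✓)  010-0(✓)  010-1(✓)  0100-(✓)  0101-(✓)  011-0(✓)  0110-(✓)  1-000(✓)  1-001(✓)  1-010(✓)  1-011(✓)  1-100(✓)  10-00(✓)  100-0(✓)  100-1(✓)  1000-(✓)  1001-(✓)  11-00(✓)  110-0(✓)  110-1(✓)  1100-(✓)  1101-(✓)
size-2^2 implicants → --000(✓)  --010(✓)  --011(✓)  --100(✓)  -0-00(✓)  -00-0(✓)  -001-(✓)  -1-00(✓)  -10-0(✓)  -10-1(✓)  -100-(✓)  -101-(✓)  0--00(✓)  0--10(✓)  0-0-0(✓)  0-01-(✓)  0-1-0(✓)  0-10-  00--0(✓)  00-1-  001--  01--0(✓)  01-0-  010--(✓)  1--00(✓)  1-0-0(✓)  1-0-1(✓)  1-00-(✓)  1-01-(✓)  100--(✓)  110--(✓)
size-2^3 implicants → ---00  --0-0  --01-  -10--  0---0  1-0--
Unchecked terms (primes): ---00, --0-0, --01-, -10--, 0---0, 0-10-, 00-1-, 001--, 01-0-, 1-0--
Minterm coverage:
  m0 ⊆ ---00,--0-0,0---0
  m2 ⊆ --0-0,--01-,0---0,00-1-
  m3 ⊆ --01-,00-1-
  m4 ⊆ ---00,0---0,0-10-,001--
  m5 ⊆ 0-10-,001--
  m6 ⊆ 0---0,00-1-,001--
  m7 ⊆ 00-1-,001--
  m8 ⊆ ---00,--0-0,-10--,0---0,01-0-
  m9 ⊆ -10--,01-0-
  m10 ⊆ --0-0,--01-,-10--,0---0
  m11 ⊆ --01-,-10--
  m12 ⊆ ---00,0---0,0-10-,01-0-
  m13 ⊆ 0-10-,01-0-
  m14 ⊆ 0---0 [E]
  m16 ⊆ ---00,--0-0,1-0--
  m17 ⊆ 1-0-- [E]
  m18 ⊆ --0-0,--01-,1-0--
  m19 ⊆ --01-,1-0--
  m20 ⊆ ---00 [E]
  m24 ⊆ ---00,--0-0,-10--,1-0--
  m25 ⊆ -10--,1-0--
  m26 ⊆ --0-0,--01-,-10--,1-0--
  m27 ⊆ --01-,-10--,1-0--
E = {---00, 0---0, 1-0--}

YES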